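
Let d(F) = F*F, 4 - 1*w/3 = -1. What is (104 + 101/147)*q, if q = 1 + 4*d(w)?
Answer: 13865489/147 ≈ 94323.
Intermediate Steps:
w = 15 (w = 12 - 3*(-1) = 12 + 3 = 15)
d(F) = F²
q = 901 (q = 1 + 4*15² = 1 + 4*225 = 1 + 900 = 901)
(104 + 101/147)*q = (104 + 101/147)*901 = (15389/147)*901 = 13865489/147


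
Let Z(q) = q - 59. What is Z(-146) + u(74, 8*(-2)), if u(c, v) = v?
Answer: -221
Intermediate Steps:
Z(q) = -59 + q
Z(-146) + u(74, 8*(-2)) = (-59 - 146) + 8*(-2) = -205 - 16 = -221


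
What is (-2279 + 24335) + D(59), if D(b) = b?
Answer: 22115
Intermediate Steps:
(-2279 + 24335) + D(59) = (-2279 + 24335) + 59 = 22056 + 59 = 22115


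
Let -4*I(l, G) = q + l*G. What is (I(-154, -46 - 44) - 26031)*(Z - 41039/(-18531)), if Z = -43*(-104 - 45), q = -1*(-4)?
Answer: -3503333794532/18531 ≈ -1.8905e+8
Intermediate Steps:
q = 4
I(l, G) = -1 - G*l/4 (I(l, G) = -(4 + l*G)/4 = -(4 + G*l)/4 = -1 - G*l/4)
Z = 6407 (Z = -43*(-149) = 6407)
(I(-154, -46 - 44) - 26031)*(Z - 41039/(-18531)) = ((-1 - ¼*(-46 - 44)*(-154)) - 26031)*(6407 - 41039/(-18531)) = ((-1 - ¼*(-90)*(-154)) - 26031)*(6407 - 41039*(-1/18531)) = ((-1 - 3465) - 26031)*(6407 + 41039/18531) = (-3466 - 26031)*(118769156/18531) = -29497*118769156/18531 = -3503333794532/18531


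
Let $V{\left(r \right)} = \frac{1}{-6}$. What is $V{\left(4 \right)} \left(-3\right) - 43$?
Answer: $- \frac{85}{2} \approx -42.5$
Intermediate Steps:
$V{\left(r \right)} = - \frac{1}{6}$
$V{\left(4 \right)} \left(-3\right) - 43 = \left(- \frac{1}{6}\right) \left(-3\right) - 43 = \frac{1}{2} - 43 = - \frac{85}{2}$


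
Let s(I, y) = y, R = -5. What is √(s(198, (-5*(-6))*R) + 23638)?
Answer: 8*√367 ≈ 153.26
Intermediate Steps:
√(s(198, (-5*(-6))*R) + 23638) = √(-5*(-6)*(-5) + 23638) = √(30*(-5) + 23638) = √(-150 + 23638) = √23488 = 8*√367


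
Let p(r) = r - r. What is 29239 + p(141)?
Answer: 29239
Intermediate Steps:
p(r) = 0
29239 + p(141) = 29239 + 0 = 29239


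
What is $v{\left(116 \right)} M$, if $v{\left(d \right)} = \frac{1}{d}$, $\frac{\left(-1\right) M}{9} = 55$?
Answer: $- \frac{495}{116} \approx -4.2672$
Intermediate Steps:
$M = -495$ ($M = \left(-9\right) 55 = -495$)
$v{\left(116 \right)} M = \frac{1}{116} \left(-495\right) = - \frac{495}{116}$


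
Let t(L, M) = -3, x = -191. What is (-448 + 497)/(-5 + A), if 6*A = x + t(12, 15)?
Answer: -21/16 ≈ -1.3125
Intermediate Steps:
A = -97/3 (A = (-191 - 3)/6 = (⅙)*(-194) = -97/3 ≈ -32.333)
(-448 + 497)/(-5 + A) = (-448 + 497)/(-5 - 97/3) = 49/(-112/3) = 49*(-3/112) = -21/16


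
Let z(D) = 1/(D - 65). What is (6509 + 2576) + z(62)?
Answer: 27254/3 ≈ 9084.7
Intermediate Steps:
z(D) = 1/(-65 + D)
(6509 + 2576) + z(62) = (6509 + 2576) + 1/(-65 + 62) = 9085 + 1/(-3) = 9085 - 1/3 = 27254/3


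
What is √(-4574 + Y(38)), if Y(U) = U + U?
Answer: I*√4498 ≈ 67.067*I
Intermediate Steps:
Y(U) = 2*U
√(-4574 + Y(38)) = √(-4574 + 2*38) = √(-4574 + 76) = √(-4498) = I*√4498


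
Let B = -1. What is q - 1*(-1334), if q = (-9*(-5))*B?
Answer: 1289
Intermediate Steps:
q = -45 (q = -9*(-5)*(-1) = 45*(-1) = -45)
q - 1*(-1334) = -45 - 1*(-1334) = -45 + 1334 = 1289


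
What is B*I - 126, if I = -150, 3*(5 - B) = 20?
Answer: 124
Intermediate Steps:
B = -5/3 (B = 5 - 1/3*20 = 5 - 20/3 = -5/3 ≈ -1.6667)
B*I - 126 = -5/3*(-150) - 126 = 250 - 126 = 124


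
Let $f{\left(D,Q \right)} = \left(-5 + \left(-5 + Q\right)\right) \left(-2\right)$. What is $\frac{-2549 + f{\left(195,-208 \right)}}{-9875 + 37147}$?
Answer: $- \frac{2113}{27272} \approx -0.077479$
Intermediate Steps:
$f{\left(D,Q \right)} = 20 - 2 Q$ ($f{\left(D,Q \right)} = \left(-10 + Q\right) \left(-2\right) = 20 - 2 Q$)
$\frac{-2549 + f{\left(195,-208 \right)}}{-9875 + 37147} = \frac{-2549 + \left(20 - -416\right)}{-9875 + 37147} = \frac{-2549 + \left(20 + 416\right)}{27272} = \left(-2549 + 436\right) \frac{1}{27272} = \left(-2113\right) \frac{1}{27272} = - \frac{2113}{27272}$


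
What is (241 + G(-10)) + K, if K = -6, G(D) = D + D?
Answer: 215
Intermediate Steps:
G(D) = 2*D
(241 + G(-10)) + K = (241 + 2*(-10)) - 6 = (241 - 20) - 6 = 221 - 6 = 215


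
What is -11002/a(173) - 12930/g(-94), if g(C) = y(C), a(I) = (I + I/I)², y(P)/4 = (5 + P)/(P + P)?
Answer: -9200003569/1347282 ≈ -6828.6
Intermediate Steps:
y(P) = 2*(5 + P)/P (y(P) = 4*((5 + P)/(P + P)) = 4*((5 + P)/((2*P))) = 4*((5 + P)*(1/(2*P))) = 4*((5 + P)/(2*P)) = 2*(5 + P)/P)
a(I) = (1 + I)² (a(I) = (I + 1)² = (1 + I)²)
g(C) = 2 + 10/C
-11002/a(173) - 12930/g(-94) = -11002/(1 + 173)² - 12930/(2 + 10/(-94)) = -11002/(174²) - 12930/(2 + 10*(-1/94)) = -11002/30276 - 12930/(2 - 5/47) = -11002*1/30276 - 12930/89/47 = -5501/15138 - 12930*47/89 = -5501/15138 - 607710/89 = -9200003569/1347282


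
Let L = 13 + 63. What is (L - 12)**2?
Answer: 4096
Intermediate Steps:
L = 76
(L - 12)**2 = (76 - 12)**2 = 64**2 = 4096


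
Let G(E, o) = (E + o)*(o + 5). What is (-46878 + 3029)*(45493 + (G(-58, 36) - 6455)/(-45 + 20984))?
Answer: -41769266923930/20939 ≈ -1.9948e+9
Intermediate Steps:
G(E, o) = (5 + o)*(E + o) (G(E, o) = (E + o)*(5 + o) = (5 + o)*(E + o))
(-46878 + 3029)*(45493 + (G(-58, 36) - 6455)/(-45 + 20984)) = (-46878 + 3029)*(45493 + ((36**2 + 5*(-58) + 5*36 - 58*36) - 6455)/(-45 + 20984)) = -43849*(45493 + ((1296 - 290 + 180 - 2088) - 6455)/20939) = -43849*(45493 + (-902 - 6455)*(1/20939)) = -43849*(45493 - 7357*1/20939) = -43849*(45493 - 7357/20939) = -43849*952570570/20939 = -41769266923930/20939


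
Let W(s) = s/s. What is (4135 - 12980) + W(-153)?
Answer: -8844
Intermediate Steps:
W(s) = 1
(4135 - 12980) + W(-153) = (4135 - 12980) + 1 = -8845 + 1 = -8844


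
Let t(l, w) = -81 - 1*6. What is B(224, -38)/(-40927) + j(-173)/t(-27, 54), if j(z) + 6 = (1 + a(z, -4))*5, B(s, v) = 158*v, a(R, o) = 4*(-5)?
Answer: 4655975/3560649 ≈ 1.3076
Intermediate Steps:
a(R, o) = -20
t(l, w) = -87 (t(l, w) = -81 - 6 = -87)
j(z) = -101 (j(z) = -6 + (1 - 20)*5 = -6 - 19*5 = -6 - 95 = -101)
B(224, -38)/(-40927) + j(-173)/t(-27, 54) = (158*(-38))/(-40927) - 101/(-87) = -6004*(-1/40927) - 101*(-1/87) = 6004/40927 + 101/87 = 4655975/3560649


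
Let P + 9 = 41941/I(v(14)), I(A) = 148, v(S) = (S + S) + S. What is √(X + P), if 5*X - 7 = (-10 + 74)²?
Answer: √149903465/370 ≈ 33.091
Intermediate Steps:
v(S) = 3*S (v(S) = 2*S + S = 3*S)
P = 40609/148 (P = -9 + 41941/148 = 40609/148 ≈ 274.39)
X = 4103/5 (X = 7/5 + (-10 + 74)²/5 = 7/5 + (⅕)*64² = 7/5 + (⅕)*4096 = 7/5 + 4096/5 = 4103/5 ≈ 820.60)
√(X + P) = √(4103/5 + 40609/148) = √(810289/740) = √149903465/370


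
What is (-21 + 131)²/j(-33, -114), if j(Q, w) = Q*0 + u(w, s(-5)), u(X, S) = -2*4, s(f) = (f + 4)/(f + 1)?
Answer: -3025/2 ≈ -1512.5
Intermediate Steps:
s(f) = (4 + f)/(1 + f)
u(X, S) = -8
j(Q, w) = -8 (j(Q, w) = Q*0 - 8 = 0 - 8 = -8)
(-21 + 131)²/j(-33, -114) = (-21 + 131)²/(-8) = 110²*(-⅛) = 12100*(-⅛) = -3025/2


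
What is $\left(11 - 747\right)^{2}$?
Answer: $541696$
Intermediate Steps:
$\left(11 - 747\right)^{2} = \left(-736\right)^{2} = 541696$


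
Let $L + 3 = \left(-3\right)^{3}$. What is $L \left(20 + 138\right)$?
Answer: $-4740$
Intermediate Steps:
$L = -30$ ($L = -3 + \left(-3\right)^{3} = -3 - 27 = -30$)
$L \left(20 + 138\right) = - 30 \left(20 + 138\right) = \left(-30\right) 158 = -4740$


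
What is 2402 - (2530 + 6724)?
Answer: -6852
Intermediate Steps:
2402 - (2530 + 6724) = 2402 - 1*9254 = 2402 - 9254 = -6852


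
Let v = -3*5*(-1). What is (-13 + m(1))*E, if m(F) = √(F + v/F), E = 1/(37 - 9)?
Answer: -9/28 ≈ -0.32143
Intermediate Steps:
v = 15 (v = -15*(-1) = 15)
E = 1/28 ≈ 0.035714
m(F) = √(F + 15/F)
(-13 + m(1))*E = (-13 + √(1 + 15/1))*(1/28) = (-13 + √(1 + 15*1))*(1/28) = (-13 + √(1 + 15))*(1/28) = (-13 + √16)*(1/28) = (-13 + 4)*(1/28) = -9*1/28 = -9/28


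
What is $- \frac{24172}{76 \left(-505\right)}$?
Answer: $\frac{6043}{9595} \approx 0.62981$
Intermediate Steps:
$- \frac{24172}{76 \left(-505\right)} = - \frac{24172}{-38380} = \left(-24172\right) \left(- \frac{1}{38380}\right) = \frac{6043}{9595}$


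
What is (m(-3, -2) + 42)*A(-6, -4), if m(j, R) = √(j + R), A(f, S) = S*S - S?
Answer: 840 + 20*I*√5 ≈ 840.0 + 44.721*I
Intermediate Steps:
A(f, S) = S² - S
m(j, R) = √(R + j)
(m(-3, -2) + 42)*A(-6, -4) = (√(-2 - 3) + 42)*(-4*(-1 - 4)) = (√(-5) + 42)*(-4*(-5)) = (I*√5 + 42)*20 = (42 + I*√5)*20 = 840 + 20*I*√5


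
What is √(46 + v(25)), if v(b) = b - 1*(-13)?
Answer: 2*√21 ≈ 9.1651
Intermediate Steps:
v(b) = 13 + b (v(b) = b + 13 = 13 + b)
√(46 + v(25)) = √(46 + (13 + 25)) = √(46 + 38) = √84 = 2*√21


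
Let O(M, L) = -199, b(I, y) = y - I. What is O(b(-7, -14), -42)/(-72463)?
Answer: 199/72463 ≈ 0.0027462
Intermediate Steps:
O(b(-7, -14), -42)/(-72463) = -199/(-72463) = -199*(-1/72463) = 199/72463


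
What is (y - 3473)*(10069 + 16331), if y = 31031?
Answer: 727531200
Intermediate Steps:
(y - 3473)*(10069 + 16331) = (31031 - 3473)*(10069 + 16331) = 27558*26400 = 727531200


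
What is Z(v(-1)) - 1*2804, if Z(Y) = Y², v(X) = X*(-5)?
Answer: -2779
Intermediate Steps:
v(X) = -5*X
Z(v(-1)) - 1*2804 = (-5*(-1))² - 1*2804 = 5² - 2804 = 25 - 2804 = -2779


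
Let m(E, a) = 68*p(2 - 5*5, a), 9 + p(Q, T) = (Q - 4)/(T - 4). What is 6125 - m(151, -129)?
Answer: 894185/133 ≈ 6723.2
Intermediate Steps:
p(Q, T) = -9 + (-4 + Q)/(-4 + T) (p(Q, T) = -9 + (Q - 4)/(T - 4) = -9 + (-4 + Q)/(-4 + T))
m(E, a) = 68*(9 - 9*a)/(-4 + a) (m(E, a) = 68*((32 + (2 - 5*5) - 9*a)/(-4 + a)) = 68*((32 + (2 - 25) - 9*a)/(-4 + a)) = 68*((32 - 23 - 9*a)/(-4 + a)) = 68*((9 - 9*a)/(-4 + a)) = 68*(9 - 9*a)/(-4 + a))
6125 - m(151, -129) = 6125 - 612*(1 - 1*(-129))/(-4 - 129) = 6125 - 612*(1 + 129)/(-133) = 6125 - 612*(-1)*130/133 = 6125 - 1*(-79560/133) = 6125 + 79560/133 = 894185/133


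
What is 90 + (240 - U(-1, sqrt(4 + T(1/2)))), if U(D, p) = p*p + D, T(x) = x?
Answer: 653/2 ≈ 326.50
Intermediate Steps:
U(D, p) = D + p**2 (U(D, p) = p**2 + D = D + p**2)
90 + (240 - U(-1, sqrt(4 + T(1/2)))) = 90 + (240 - (-1 + (sqrt(4 + 1/2))**2)) = 90 + (240 - (-1 + (sqrt(9/2))**2)) = 90 + (240 - (-1 + (3*sqrt(2)/2)**2)) = 90 + (240 - (-1 + 9/2)) = 90 + (240 - 1*7/2) = 90 + (240 - 7/2) = 90 + 473/2 = 653/2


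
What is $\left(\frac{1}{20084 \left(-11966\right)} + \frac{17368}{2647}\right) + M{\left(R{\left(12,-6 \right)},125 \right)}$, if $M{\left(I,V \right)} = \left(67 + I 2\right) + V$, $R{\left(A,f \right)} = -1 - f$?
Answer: $\frac{132674379644281}{636140656168} \approx 208.56$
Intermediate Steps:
$M{\left(I,V \right)} = 67 + V + 2 I$ ($M{\left(I,V \right)} = \left(67 + 2 I\right) + V = 67 + V + 2 I$)
$\left(\frac{1}{20084 \left(-11966\right)} + \frac{17368}{2647}\right) + M{\left(R{\left(12,-6 \right)},125 \right)} = \left(\frac{1}{20084 \left(-11966\right)} + \frac{17368}{2647}\right) + \left(67 + 125 + 2 \left(-1 - -6\right)\right) = \left(\frac{1}{20084} \left(- \frac{1}{11966}\right) + 17368 \cdot \frac{1}{2647}\right) + \left(67 + 125 + 2 \left(-1 + 6\right)\right) = \left(- \frac{1}{240325144} + \frac{17368}{2647}\right) + \left(67 + 125 + 2 \cdot 5\right) = \frac{4173967098345}{636140656168} + \left(67 + 125 + 10\right) = \frac{4173967098345}{636140656168} + 202 = \frac{132674379644281}{636140656168}$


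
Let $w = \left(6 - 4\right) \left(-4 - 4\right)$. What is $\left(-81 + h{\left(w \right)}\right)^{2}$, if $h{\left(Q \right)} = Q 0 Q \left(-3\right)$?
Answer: $6561$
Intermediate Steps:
$w = -16$ ($w = 2 \left(-8\right) = -16$)
$h{\left(Q \right)} = 0$ ($h{\left(Q \right)} = 0 \left(- 3 Q\right) = 0$)
$\left(-81 + h{\left(w \right)}\right)^{2} = \left(-81 + 0\right)^{2} = \left(-81\right)^{2} = 6561$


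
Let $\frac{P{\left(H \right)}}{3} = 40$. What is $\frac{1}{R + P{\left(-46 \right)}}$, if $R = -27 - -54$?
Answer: $\frac{1}{147} \approx 0.0068027$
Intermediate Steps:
$P{\left(H \right)} = 120$ ($P{\left(H \right)} = 3 \cdot 40 = 120$)
$R = 27$ ($R = -27 + 54 = 27$)
$\frac{1}{R + P{\left(-46 \right)}} = \frac{1}{27 + 120} = \frac{1}{147}$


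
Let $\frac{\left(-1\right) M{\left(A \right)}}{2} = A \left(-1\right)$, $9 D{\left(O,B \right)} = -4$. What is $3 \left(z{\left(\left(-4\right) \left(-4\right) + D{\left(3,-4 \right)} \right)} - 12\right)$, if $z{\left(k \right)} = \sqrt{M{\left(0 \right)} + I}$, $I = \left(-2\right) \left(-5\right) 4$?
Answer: $-36 + 6 \sqrt{10} \approx -17.026$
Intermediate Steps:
$D{\left(O,B \right)} = - \frac{4}{9}$ ($D{\left(O,B \right)} = \frac{1}{9} \left(-4\right) = - \frac{4}{9}$)
$M{\left(A \right)} = 2 A$ ($M{\left(A \right)} = - 2 A \left(-1\right) = - 2 \left(- A\right) = 2 A$)
$I = 40$ ($I = 10 \cdot 4 = 40$)
$z{\left(k \right)} = 2 \sqrt{10}$ ($z{\left(k \right)} = \sqrt{2 \cdot 0 + 40} = \sqrt{0 + 40} = \sqrt{40} = 2 \sqrt{10}$)
$3 \left(z{\left(\left(-4\right) \left(-4\right) + D{\left(3,-4 \right)} \right)} - 12\right) = 3 \left(2 \sqrt{10} - 12\right) = 3 \left(-12 + 2 \sqrt{10}\right) = -36 + 6 \sqrt{10}$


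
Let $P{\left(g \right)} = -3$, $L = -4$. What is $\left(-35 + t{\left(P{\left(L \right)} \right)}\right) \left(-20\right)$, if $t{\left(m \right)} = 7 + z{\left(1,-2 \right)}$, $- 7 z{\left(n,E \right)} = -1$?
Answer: $\frac{3900}{7} \approx 557.14$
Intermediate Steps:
$z{\left(n,E \right)} = \frac{1}{7}$ ($z{\left(n,E \right)} = \left(- \frac{1}{7}\right) \left(-1\right) = \frac{1}{7}$)
$t{\left(m \right)} = \frac{50}{7}$ ($t{\left(m \right)} = 7 + \frac{1}{7} = \frac{50}{7}$)
$\left(-35 + t{\left(P{\left(L \right)} \right)}\right) \left(-20\right) = \left(-35 + \frac{50}{7}\right) \left(-20\right) = \left(- \frac{195}{7}\right) \left(-20\right) = \frac{3900}{7}$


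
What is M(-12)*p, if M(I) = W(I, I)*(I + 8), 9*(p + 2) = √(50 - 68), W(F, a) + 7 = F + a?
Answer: -248 + 124*I*√2/3 ≈ -248.0 + 58.454*I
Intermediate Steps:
W(F, a) = -7 + F + a (W(F, a) = -7 + (F + a) = -7 + F + a)
p = -2 + I*√2/3 (p = -2 + √(50 - 68)/9 = -2 + √(-18)/9 = -2 + (3*I*√2)/9 = -2 + I*√2/3 ≈ -2.0 + 0.4714*I)
M(I) = (-7 + 2*I)*(8 + I) (M(I) = (-7 + I + I)*(I + 8) = (-7 + 2*I)*(8 + I))
M(-12)*p = ((-7 + 2*(-12))*(8 - 12))*(-2 + I*√2/3) = ((-7 - 24)*(-4))*(-2 + I*√2/3) = (-31*(-4))*(-2 + I*√2/3) = 124*(-2 + I*√2/3) = -248 + 124*I*√2/3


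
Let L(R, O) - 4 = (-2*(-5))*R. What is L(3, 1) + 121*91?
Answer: 11045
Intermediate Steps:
L(R, O) = 4 + 10*R (L(R, O) = 4 + (-2*(-5))*R = 4 + 10*R)
L(3, 1) + 121*91 = (4 + 10*3) + 121*91 = (4 + 30) + 11011 = 34 + 11011 = 11045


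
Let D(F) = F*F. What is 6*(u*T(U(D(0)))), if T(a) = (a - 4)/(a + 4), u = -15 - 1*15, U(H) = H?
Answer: 180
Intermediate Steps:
D(F) = F²
u = -30 (u = -15 - 15 = -30)
T(a) = (-4 + a)/(4 + a)
6*(u*T(U(D(0)))) = 6*(-30*(-4 + 0²)/(4 + 0²)) = 6*(-30*(-4 + 0)/(4 + 0)) = 6*(-30*(-4)/4) = 6*(-15*(-4)/2) = 6*(-30*(-1)) = 6*30 = 180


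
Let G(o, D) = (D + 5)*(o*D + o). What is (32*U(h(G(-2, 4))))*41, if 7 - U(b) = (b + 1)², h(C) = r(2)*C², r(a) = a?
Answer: -344363780928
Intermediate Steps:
G(o, D) = (5 + D)*(o + D*o) (G(o, D) = (5 + D)*(D*o + o) = (5 + D)*(o + D*o))
h(C) = 2*C²
U(b) = 7 - (1 + b)² (U(b) = 7 - (b + 1)² = 7 - (1 + b)²)
(32*U(h(G(-2, 4))))*41 = (32*(7 - (1 + 2*(-2*(5 + 4² + 6*4))²)²))*41 = (32*(7 - (1 + 2*(-2*(5 + 16 + 24))²)²))*41 = (32*(7 - (1 + 2*(-2*45)²)²))*41 = (32*(7 - (1 + 2*(-90)²)²))*41 = (32*(7 - (1 + 2*8100)²))*41 = (32*(7 - (1 + 16200)²))*41 = (32*(7 - 1*16201²))*41 = (32*(7 - 1*262472401))*41 = (32*(7 - 262472401))*41 = (32*(-262472394))*41 = -8399116608*41 = -344363780928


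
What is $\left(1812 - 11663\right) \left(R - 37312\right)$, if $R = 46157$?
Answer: $-87132095$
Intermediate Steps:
$\left(1812 - 11663\right) \left(R - 37312\right) = \left(1812 - 11663\right) \left(46157 - 37312\right) = \left(-9851\right) 8845 = -87132095$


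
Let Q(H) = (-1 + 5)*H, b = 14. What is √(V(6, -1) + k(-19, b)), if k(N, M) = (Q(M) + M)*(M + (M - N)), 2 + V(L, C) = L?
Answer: 3*√366 ≈ 57.393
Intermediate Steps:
V(L, C) = -2 + L
Q(H) = 4*H
k(N, M) = 5*M*(-N + 2*M) (k(N, M) = (4*M + M)*(M + (M - N)) = (5*M)*(-N + 2*M) = 5*M*(-N + 2*M))
√(V(6, -1) + k(-19, b)) = √((-2 + 6) + 5*14*(-1*(-19) + 2*14)) = √(4 + 5*14*(19 + 28)) = √(4 + 5*14*47) = √(4 + 3290) = √3294 = 3*√366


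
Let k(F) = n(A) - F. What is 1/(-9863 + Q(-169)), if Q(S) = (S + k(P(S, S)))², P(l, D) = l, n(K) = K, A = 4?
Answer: -1/9847 ≈ -0.00010155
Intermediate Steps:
k(F) = 4 - F
Q(S) = 16 (Q(S) = (S + (4 - S))² = 4² = 16)
1/(-9863 + Q(-169)) = 1/(-9863 + 16) = 1/(-9847) = -1/9847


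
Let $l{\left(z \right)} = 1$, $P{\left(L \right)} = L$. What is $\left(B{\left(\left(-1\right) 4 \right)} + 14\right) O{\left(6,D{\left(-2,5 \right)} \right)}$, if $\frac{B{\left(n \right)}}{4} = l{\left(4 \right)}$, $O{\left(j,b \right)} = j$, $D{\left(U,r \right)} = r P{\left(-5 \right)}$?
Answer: $108$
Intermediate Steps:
$D{\left(U,r \right)} = - 5 r$ ($D{\left(U,r \right)} = r \left(-5\right) = - 5 r$)
$B{\left(n \right)} = 4$ ($B{\left(n \right)} = 4 \cdot 1 = 4$)
$\left(B{\left(\left(-1\right) 4 \right)} + 14\right) O{\left(6,D{\left(-2,5 \right)} \right)} = \left(4 + 14\right) 6 = 18 \cdot 6 = 108$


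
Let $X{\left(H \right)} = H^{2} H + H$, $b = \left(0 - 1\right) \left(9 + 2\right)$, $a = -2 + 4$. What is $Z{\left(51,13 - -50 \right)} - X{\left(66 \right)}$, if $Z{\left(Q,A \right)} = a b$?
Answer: $-287584$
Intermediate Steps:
$a = 2$
$b = -11$ ($b = \left(-1\right) 11 = -11$)
$Z{\left(Q,A \right)} = -22$ ($Z{\left(Q,A \right)} = 2 \left(-11\right) = -22$)
$X{\left(H \right)} = H + H^{3}$ ($X{\left(H \right)} = H^{3} + H = H + H^{3}$)
$Z{\left(51,13 - -50 \right)} - X{\left(66 \right)} = -22 - \left(66 + 66^{3}\right) = -22 - \left(66 + 287496\right) = -22 - 287562 = -287584$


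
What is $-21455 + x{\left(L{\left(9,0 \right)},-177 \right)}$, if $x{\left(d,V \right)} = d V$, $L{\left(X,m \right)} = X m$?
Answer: $-21455$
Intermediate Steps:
$x{\left(d,V \right)} = V d$
$-21455 + x{\left(L{\left(9,0 \right)},-177 \right)} = -21455 - 177 \cdot 9 \cdot 0 = -21455 - 0 = -21455 + 0 = -21455$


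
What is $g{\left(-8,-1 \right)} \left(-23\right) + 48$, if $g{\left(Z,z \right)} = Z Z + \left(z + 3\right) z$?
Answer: $-1378$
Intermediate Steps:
$g{\left(Z,z \right)} = Z^{2} + z \left(3 + z\right)$ ($g{\left(Z,z \right)} = Z^{2} + \left(3 + z\right) z = Z^{2} + z \left(3 + z\right)$)
$g{\left(-8,-1 \right)} \left(-23\right) + 48 = \left(\left(-8\right)^{2} + \left(-1\right)^{2} + 3 \left(-1\right)\right) \left(-23\right) + 48 = \left(64 + 1 - 3\right) \left(-23\right) + 48 = 62 \left(-23\right) + 48 = -1426 + 48 = -1378$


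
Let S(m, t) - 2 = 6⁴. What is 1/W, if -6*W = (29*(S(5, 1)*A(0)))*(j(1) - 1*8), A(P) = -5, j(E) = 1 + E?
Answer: -1/188210 ≈ -5.3132e-6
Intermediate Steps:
S(m, t) = 1298 (S(m, t) = 2 + 6⁴ = 2 + 1296 = 1298)
W = -188210 (W = -29*(1298*(-5))*((1 + 1) - 1*8)/6 = -29*(-6490)*(2 - 8)/6 = -(-94105)*(-6)/3 = -⅙*1129260 = -188210)
1/W = 1/(-188210) = -1/188210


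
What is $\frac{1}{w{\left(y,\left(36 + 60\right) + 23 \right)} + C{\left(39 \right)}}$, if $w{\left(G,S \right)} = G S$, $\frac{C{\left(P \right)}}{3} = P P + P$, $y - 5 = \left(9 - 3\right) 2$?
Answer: $\frac{1}{6703} \approx 0.00014919$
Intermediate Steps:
$y = 17$ ($y = 5 + \left(9 - 3\right) 2 = 5 + 6 \cdot 2 = 5 + 12 = 17$)
$C{\left(P \right)} = 3 P + 3 P^{2}$ ($C{\left(P \right)} = 3 \left(P P + P\right) = 3 \left(P^{2} + P\right) = 3 \left(P + P^{2}\right) = 3 P + 3 P^{2}$)
$\frac{1}{w{\left(y,\left(36 + 60\right) + 23 \right)} + C{\left(39 \right)}} = \frac{1}{17 \left(\left(36 + 60\right) + 23\right) + 3 \cdot 39 \left(1 + 39\right)} = \frac{1}{17 \left(96 + 23\right) + 3 \cdot 39 \cdot 40} = \frac{1}{17 \cdot 119 + 4680} = \frac{1}{2023 + 4680} = \frac{1}{6703}$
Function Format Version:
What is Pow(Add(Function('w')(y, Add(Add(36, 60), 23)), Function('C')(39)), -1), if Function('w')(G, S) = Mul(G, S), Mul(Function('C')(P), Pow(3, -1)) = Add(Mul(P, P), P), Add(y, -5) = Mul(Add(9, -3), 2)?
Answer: Rational(1, 6703) ≈ 0.00014919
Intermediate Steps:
y = 17 (y = Add(5, Mul(Add(9, -3), 2)) = Add(5, Mul(6, 2)) = Add(5, 12) = 17)
Function('C')(P) = Add(Mul(3, P), Mul(3, Pow(P, 2))) (Function('C')(P) = Mul(3, Add(Mul(P, P), P)) = Mul(3, Add(Pow(P, 2), P)) = Mul(3, Add(P, Pow(P, 2))) = Add(Mul(3, P), Mul(3, Pow(P, 2))))
Pow(Add(Function('w')(y, Add(Add(36, 60), 23)), Function('C')(39)), -1) = Pow(Add(Mul(17, Add(Add(36, 60), 23)), Mul(3, 39, Add(1, 39))), -1) = Pow(Add(Mul(17, Add(96, 23)), Mul(3, 39, 40)), -1) = Pow(Add(Mul(17, 119), 4680), -1) = Pow(Add(2023, 4680), -1) = Pow(6703, -1) = Rational(1, 6703)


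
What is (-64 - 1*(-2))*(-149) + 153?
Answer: 9391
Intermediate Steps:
(-64 - 1*(-2))*(-149) + 153 = (-64 + 2)*(-149) + 153 = -62*(-149) + 153 = 9238 + 153 = 9391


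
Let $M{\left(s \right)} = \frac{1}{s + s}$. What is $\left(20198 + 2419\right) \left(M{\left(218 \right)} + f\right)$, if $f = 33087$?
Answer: $\frac{326271326661}{436} \approx 7.4833 \cdot 10^{8}$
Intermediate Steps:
$M{\left(s \right)} = \frac{1}{2 s}$
$\left(20198 + 2419\right) \left(M{\left(218 \right)} + f\right) = \left(20198 + 2419\right) \left(\frac{1}{2 \cdot 218} + 33087\right) = 22617 \left(\frac{1}{2} \cdot \frac{1}{218} + 33087\right) = 22617 \left(\frac{1}{436} + 33087\right) = 22617 \cdot \frac{14425933}{436} = \frac{326271326661}{436}$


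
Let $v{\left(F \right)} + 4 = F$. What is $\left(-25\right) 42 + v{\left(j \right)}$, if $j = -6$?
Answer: $-1060$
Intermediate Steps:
$v{\left(F \right)} = -4 + F$
$\left(-25\right) 42 + v{\left(j \right)} = \left(-25\right) 42 - 10 = -1050 - 10 = -1060$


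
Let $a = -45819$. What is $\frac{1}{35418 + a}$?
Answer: $- \frac{1}{10401} \approx -9.6145 \cdot 10^{-5}$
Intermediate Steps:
$\frac{1}{35418 + a} = \frac{1}{35418 - 45819} = \frac{1}{-10401} = - \frac{1}{10401}$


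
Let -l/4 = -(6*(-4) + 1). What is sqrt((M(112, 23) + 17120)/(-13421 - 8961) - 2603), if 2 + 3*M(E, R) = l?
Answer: 2*I*sqrt(2032425534)/1767 ≈ 51.027*I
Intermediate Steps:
l = -92 (l = -(-4)*(6*(-4) + 1) = -(-4)*(-24 + 1) = -(-4)*(-23) = -4*23 = -92)
M(E, R) = -94/3 (M(E, R) = -2/3 + (1/3)*(-92) = -2/3 - 92/3 = -94/3)
sqrt((M(112, 23) + 17120)/(-13421 - 8961) - 2603) = sqrt((-94/3 + 17120)/(-13421 - 8961) - 2603) = sqrt((51266/3)/(-22382) - 2603) = sqrt((51266/3)*(-1/22382) - 2603) = sqrt(-25633/33573 - 2603) = sqrt(-87416152/33573) = 2*I*sqrt(2032425534)/1767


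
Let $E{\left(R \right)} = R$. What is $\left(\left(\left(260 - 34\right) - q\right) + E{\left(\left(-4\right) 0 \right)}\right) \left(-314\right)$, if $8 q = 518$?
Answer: $- \frac{101265}{2} \approx -50633.0$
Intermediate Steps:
$q = \frac{259}{4}$ ($q = \frac{1}{8} \cdot 518 = \frac{259}{4} \approx 64.75$)
$\left(\left(\left(260 - 34\right) - q\right) + E{\left(\left(-4\right) 0 \right)}\right) \left(-314\right) = \left(\left(\left(260 - 34\right) - \frac{259}{4}\right) - 0\right) \left(-314\right) = \left(\left(\left(260 - 34\right) - \frac{259}{4}\right) + 0\right) \left(-314\right) = \left(\left(226 - \frac{259}{4}\right) + 0\right) \left(-314\right) = \left(\frac{645}{4} + 0\right) \left(-314\right) = \frac{645}{4} \left(-314\right) = - \frac{101265}{2}$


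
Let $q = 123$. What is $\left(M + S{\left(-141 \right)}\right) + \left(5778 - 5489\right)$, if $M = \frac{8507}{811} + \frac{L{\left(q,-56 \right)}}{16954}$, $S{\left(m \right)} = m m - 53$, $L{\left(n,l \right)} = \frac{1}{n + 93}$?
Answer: $\frac{59777313526027}{2969933904} \approx 20128.0$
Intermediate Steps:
$L{\left(n,l \right)} = \frac{1}{93 + n}$
$S{\left(m \right)} = -53 + m^{2}$ ($S{\left(m \right)} = m^{2} - 53 = -53 + m^{2}$)
$M = \frac{31153179259}{2969933904}$ ($M = \frac{8507}{811} + \frac{1}{\left(93 + 123\right) 16954} = 8507 \cdot \frac{1}{811} + \frac{1}{216} \cdot \frac{1}{16954} = \frac{8507}{811} + \frac{1}{216} \cdot \frac{1}{16954} = \frac{8507}{811} + \frac{1}{3662064} = \frac{31153179259}{2969933904} \approx 10.49$)
$\left(M + S{\left(-141 \right)}\right) + \left(5778 - 5489\right) = \left(\frac{31153179259}{2969933904} - \left(53 - \left(-141\right)^{2}\right)\right) + \left(5778 - 5489\right) = \left(\frac{31153179259}{2969933904} + \left(-53 + 19881\right)\right) + \left(5778 - 5489\right) = \left(\frac{31153179259}{2969933904} + 19828\right) + 289 = \frac{58919002627771}{2969933904} + 289 = \frac{59777313526027}{2969933904}$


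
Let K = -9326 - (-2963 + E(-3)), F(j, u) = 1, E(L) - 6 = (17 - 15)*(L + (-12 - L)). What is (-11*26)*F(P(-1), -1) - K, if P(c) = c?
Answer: 6059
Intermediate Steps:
E(L) = -18 (E(L) = 6 + (17 - 15)*(L + (-12 - L)) = 6 + 2*(-12) = 6 - 24 = -18)
K = -6345 (K = -9326 - (-2963 - 18) = -9326 - 1*(-2981) = -9326 + 2981 = -6345)
(-11*26)*F(P(-1), -1) - K = -11*26*1 - 1*(-6345) = -286*1 + 6345 = -286 + 6345 = 6059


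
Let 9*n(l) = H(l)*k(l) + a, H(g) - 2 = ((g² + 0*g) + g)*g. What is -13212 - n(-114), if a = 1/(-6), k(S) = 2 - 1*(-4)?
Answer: 52154209/54 ≈ 9.6582e+5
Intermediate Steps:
k(S) = 6 (k(S) = 2 + 4 = 6)
H(g) = 2 + g*(g + g²) (H(g) = 2 + ((g² + 0*g) + g)*g = 2 + ((g² + 0) + g)*g = 2 + (g² + g)*g = 2 + (g + g²)*g = 2 + g*(g + g²))
a = -⅙ ≈ -0.16667
n(l) = 71/54 + 2*l²/3 + 2*l³/3 (n(l) = ((2 + l² + l³)*6 - ⅙)/9 = ((12 + 6*l² + 6*l³) - ⅙)/9 = (71/6 + 6*l² + 6*l³)/9 = 71/54 + 2*l²/3 + 2*l³/3)
-13212 - n(-114) = -13212 - (71/54 + (⅔)*(-114)² + (⅔)*(-114)³) = -13212 - (71/54 + (⅔)*12996 + (⅔)*(-1481544)) = -13212 - (71/54 + 8664 - 987696) = -13212 - 1*(-52867657/54) = -13212 + 52867657/54 = 52154209/54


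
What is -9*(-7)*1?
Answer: 63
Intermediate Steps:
-9*(-7)*1 = 63*1 = 63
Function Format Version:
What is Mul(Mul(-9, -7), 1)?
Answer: 63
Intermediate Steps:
Mul(Mul(-9, -7), 1) = Mul(63, 1) = 63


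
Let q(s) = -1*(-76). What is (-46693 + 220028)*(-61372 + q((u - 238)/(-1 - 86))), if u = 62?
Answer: -10624742160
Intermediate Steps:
q(s) = 76
(-46693 + 220028)*(-61372 + q((u - 238)/(-1 - 86))) = (-46693 + 220028)*(-61372 + 76) = 173335*(-61296) = -10624742160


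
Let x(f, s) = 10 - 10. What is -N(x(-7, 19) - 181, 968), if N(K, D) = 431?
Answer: -431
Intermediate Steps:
x(f, s) = 0
-N(x(-7, 19) - 181, 968) = -1*431 = -431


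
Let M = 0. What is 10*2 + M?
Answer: 20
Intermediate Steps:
10*2 + M = 10*2 + 0 = 20 + 0 = 20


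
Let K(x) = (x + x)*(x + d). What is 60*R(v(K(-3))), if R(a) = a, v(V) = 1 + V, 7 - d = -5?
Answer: -3180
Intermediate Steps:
d = 12 (d = 7 - 1*(-5) = 7 + 5 = 12)
K(x) = 2*x*(12 + x) (K(x) = (x + x)*(x + 12) = (2*x)*(12 + x) = 2*x*(12 + x))
60*R(v(K(-3))) = 60*(1 + 2*(-3)*(12 - 3)) = 60*(1 + 2*(-3)*9) = 60*(1 - 54) = 60*(-53) = -3180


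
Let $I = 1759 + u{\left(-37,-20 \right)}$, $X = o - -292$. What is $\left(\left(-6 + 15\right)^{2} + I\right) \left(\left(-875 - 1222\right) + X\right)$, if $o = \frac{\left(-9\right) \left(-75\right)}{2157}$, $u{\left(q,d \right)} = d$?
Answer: $- \frac{2361577400}{719} \approx -3.2845 \cdot 10^{6}$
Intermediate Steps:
$o = \frac{225}{719}$ ($o = 675 \cdot \frac{1}{2157} = \frac{225}{719} \approx 0.31293$)
$X = \frac{210173}{719}$ ($X = \frac{225}{719} - -292 = \frac{225}{719} + 292 = \frac{210173}{719} \approx 292.31$)
$I = 1739$ ($I = 1759 - 20 = 1739$)
$\left(\left(-6 + 15\right)^{2} + I\right) \left(\left(-875 - 1222\right) + X\right) = \left(\left(-6 + 15\right)^{2} + 1739\right) \left(\left(-875 - 1222\right) + \frac{210173}{719}\right) = \left(9^{2} + 1739\right) \left(-2097 + \frac{210173}{719}\right) = \left(81 + 1739\right) \left(- \frac{1297570}{719}\right) = 1820 \left(- \frac{1297570}{719}\right) = - \frac{2361577400}{719}$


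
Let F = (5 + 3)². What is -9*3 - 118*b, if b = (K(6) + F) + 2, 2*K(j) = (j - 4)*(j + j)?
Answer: -9231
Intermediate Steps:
F = 64 (F = 8² = 64)
K(j) = j*(-4 + j) (K(j) = ((j - 4)*(j + j))/2 = ((-4 + j)*(2*j))/2 = (2*j*(-4 + j))/2 = j*(-4 + j))
b = 78 (b = (6*(-4 + 6) + 64) + 2 = (6*2 + 64) + 2 = (12 + 64) + 2 = 76 + 2 = 78)
-9*3 - 118*b = -9*3 - 118*78 = -27 - 9204 = -9231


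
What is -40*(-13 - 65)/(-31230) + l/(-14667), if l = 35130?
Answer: -12698566/5089449 ≈ -2.4951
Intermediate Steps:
-40*(-13 - 65)/(-31230) + l/(-14667) = -40*(-13 - 65)/(-31230) + 35130/(-14667) = -40*(-78)*(-1/31230) + 35130*(-1/14667) = 3120*(-1/31230) - 11710/4889 = -104/1041 - 11710/4889 = -12698566/5089449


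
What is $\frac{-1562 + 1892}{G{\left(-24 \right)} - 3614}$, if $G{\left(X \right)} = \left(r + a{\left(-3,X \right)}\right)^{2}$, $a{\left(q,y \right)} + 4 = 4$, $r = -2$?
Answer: $- \frac{33}{361} \approx -0.091413$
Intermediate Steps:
$a{\left(q,y \right)} = 0$ ($a{\left(q,y \right)} = -4 + 4 = 0$)
$G{\left(X \right)} = 4$ ($G{\left(X \right)} = \left(-2 + 0\right)^{2} = \left(-2\right)^{2} = 4$)
$\frac{-1562 + 1892}{G{\left(-24 \right)} - 3614} = \frac{-1562 + 1892}{4 - 3614} = \frac{330}{-3610} = 330 \left(- \frac{1}{3610}\right) = - \frac{33}{361}$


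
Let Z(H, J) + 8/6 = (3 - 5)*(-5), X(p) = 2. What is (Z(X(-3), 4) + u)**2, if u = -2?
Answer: 400/9 ≈ 44.444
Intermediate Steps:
Z(H, J) = 26/3 (Z(H, J) = -4/3 + (3 - 5)*(-5) = -4/3 - 2*(-5) = -4/3 + 10 = 26/3)
(Z(X(-3), 4) + u)**2 = (26/3 - 2)**2 = (20/3)**2 = 400/9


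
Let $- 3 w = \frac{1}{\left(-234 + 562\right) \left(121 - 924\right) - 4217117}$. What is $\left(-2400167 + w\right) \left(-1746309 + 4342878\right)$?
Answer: $- \frac{27923374868874913000}{4480501} \approx -6.2322 \cdot 10^{12}$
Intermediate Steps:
$w = \frac{1}{13441503}$ ($w = - \frac{1}{3 \left(\left(-234 + 562\right) \left(121 - 924\right) - 4217117\right)} = - \frac{1}{3 \left(328 \left(-803\right) - 4217117\right)} = - \frac{1}{3 \left(-263384 - 4217117\right)} = - \frac{1}{3 \left(-4480501\right)} = \left(- \frac{1}{3}\right) \left(- \frac{1}{4480501}\right) = \frac{1}{13441503} \approx 7.4396 \cdot 10^{-8}$)
$\left(-2400167 + w\right) \left(-1746309 + 4342878\right) = \left(-2400167 + \frac{1}{13441503}\right) \left(-1746309 + 4342878\right) = \left(- \frac{32261851931000}{13441503}\right) 2596569 = - \frac{27923374868874913000}{4480501}$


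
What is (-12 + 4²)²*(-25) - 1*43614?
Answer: -44014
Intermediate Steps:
(-12 + 4²)²*(-25) - 1*43614 = (-12 + 16)²*(-25) - 43614 = 4²*(-25) - 43614 = 16*(-25) - 43614 = -400 - 43614 = -44014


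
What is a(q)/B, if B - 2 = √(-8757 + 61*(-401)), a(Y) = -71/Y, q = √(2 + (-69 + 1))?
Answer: 71*√66/(66*(√33218 - 2*I)) ≈ 0.047945 + 0.00052613*I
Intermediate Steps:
q = I*√66 (q = √(2 - 68) = √(-66) = I*√66 ≈ 8.124*I)
B = 2 + I*√33218 (B = 2 + √(-8757 + 61*(-401)) = 2 + √(-8757 - 24461) = 2 + √(-33218) = 2 + I*√33218 ≈ 2.0 + 182.26*I)
a(q)/B = (-71*(-I*√66/66))/(2 + I*√33218) = (-(-71)*I*√66/66)/(2 + I*√33218) = (71*I*√66/66)/(2 + I*√33218) = 71*I*√66/(66*(2 + I*√33218))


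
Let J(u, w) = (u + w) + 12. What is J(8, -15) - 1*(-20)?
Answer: 25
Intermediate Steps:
J(u, w) = 12 + u + w
J(8, -15) - 1*(-20) = (12 + 8 - 15) - 1*(-20) = 5 + 20 = 25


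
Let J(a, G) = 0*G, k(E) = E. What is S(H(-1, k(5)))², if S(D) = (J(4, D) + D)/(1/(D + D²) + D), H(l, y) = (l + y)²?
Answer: 18939904/18948609 ≈ 0.99954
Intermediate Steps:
J(a, G) = 0
S(D) = D/(D + 1/(D + D²)) (S(D) = (0 + D)/(1/(D + D²) + D) = D/(D + 1/(D + D²)))
S(H(-1, k(5)))² = (((-1 + 5)²)²*(1 + (-1 + 5)²)/(1 + ((-1 + 5)²)² + ((-1 + 5)²)³))² = ((4²)²*(1 + 4²)/(1 + (4²)² + (4²)³))² = (16²*(1 + 16)/(1 + 16² + 16³))² = (256*17/(1 + 256 + 4096))² = (256*17/4353)² = (256*(1/4353)*17)² = (4352/4353)² = 18939904/18948609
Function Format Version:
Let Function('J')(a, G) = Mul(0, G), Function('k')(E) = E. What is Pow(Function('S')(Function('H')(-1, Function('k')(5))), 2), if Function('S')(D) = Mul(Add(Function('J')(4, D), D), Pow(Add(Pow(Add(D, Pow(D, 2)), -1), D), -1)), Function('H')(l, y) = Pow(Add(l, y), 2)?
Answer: Rational(18939904, 18948609) ≈ 0.99954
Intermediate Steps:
Function('J')(a, G) = 0
Function('S')(D) = Mul(D, Pow(Add(D, Pow(Add(D, Pow(D, 2)), -1)), -1)) (Function('S')(D) = Mul(Add(0, D), Pow(Add(Pow(Add(D, Pow(D, 2)), -1), D), -1)) = Mul(D, Pow(Add(D, Pow(Add(D, Pow(D, 2)), -1)), -1)))
Pow(Function('S')(Function('H')(-1, Function('k')(5))), 2) = Pow(Mul(Pow(Pow(Add(-1, 5), 2), 2), Pow(Add(1, Pow(Pow(Add(-1, 5), 2), 2), Pow(Pow(Add(-1, 5), 2), 3)), -1), Add(1, Pow(Add(-1, 5), 2))), 2) = Pow(Mul(Pow(Pow(4, 2), 2), Pow(Add(1, Pow(Pow(4, 2), 2), Pow(Pow(4, 2), 3)), -1), Add(1, Pow(4, 2))), 2) = Pow(Mul(Pow(16, 2), Pow(Add(1, Pow(16, 2), Pow(16, 3)), -1), Add(1, 16)), 2) = Pow(Mul(256, Pow(Add(1, 256, 4096), -1), 17), 2) = Pow(Mul(256, Pow(4353, -1), 17), 2) = Pow(Mul(256, Rational(1, 4353), 17), 2) = Pow(Rational(4352, 4353), 2) = Rational(18939904, 18948609)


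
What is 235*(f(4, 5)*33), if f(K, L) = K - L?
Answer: -7755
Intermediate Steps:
235*(f(4, 5)*33) = 235*((4 - 1*5)*33) = 235*((4 - 5)*33) = 235*(-1*33) = 235*(-33) = -7755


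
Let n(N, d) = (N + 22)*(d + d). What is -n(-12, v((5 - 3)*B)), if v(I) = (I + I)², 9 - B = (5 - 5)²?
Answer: -25920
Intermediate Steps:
B = 9 (B = 9 - (5 - 5)² = 9 - 1*0² = 9 - 1*0 = 9 + 0 = 9)
v(I) = 4*I² (v(I) = (2*I)² = 4*I²)
n(N, d) = 2*d*(22 + N) (n(N, d) = (22 + N)*(2*d) = 2*d*(22 + N))
-n(-12, v((5 - 3)*B)) = -2*4*((5 - 3)*9)²*(22 - 12) = -2*4*(2*9)²*10 = -2*4*18²*10 = -2*4*324*10 = -2*1296*10 = -1*25920 = -25920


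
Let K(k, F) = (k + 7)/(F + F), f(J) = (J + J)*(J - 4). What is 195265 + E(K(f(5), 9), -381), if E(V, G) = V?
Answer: 3514787/18 ≈ 1.9527e+5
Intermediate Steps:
f(J) = 2*J*(-4 + J) (f(J) = (2*J)*(-4 + J) = 2*J*(-4 + J))
K(k, F) = (7 + k)/(2*F) (K(k, F) = (7 + k)/((2*F)) = (7 + k)*(1/(2*F)) = (7 + k)/(2*F))
195265 + E(K(f(5), 9), -381) = 195265 + (1/2)*(7 + 2*5*(-4 + 5))/9 = 195265 + (1/2)*(1/9)*(7 + 2*5*1) = 195265 + (1/2)*(1/9)*(7 + 10) = 195265 + (1/2)*(1/9)*17 = 195265 + 17/18 = 3514787/18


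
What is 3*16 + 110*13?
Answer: 1478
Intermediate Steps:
3*16 + 110*13 = 48 + 1430 = 1478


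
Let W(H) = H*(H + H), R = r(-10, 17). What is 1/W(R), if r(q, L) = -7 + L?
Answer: 1/200 ≈ 0.0050000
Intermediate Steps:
R = 10 (R = -7 + 17 = 10)
W(H) = 2*H² (W(H) = H*(2*H) = 2*H²)
1/W(R) = 1/(2*10²) = 1/(2*100) = 1/200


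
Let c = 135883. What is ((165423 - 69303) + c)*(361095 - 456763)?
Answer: -22195263004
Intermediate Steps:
((165423 - 69303) + c)*(361095 - 456763) = ((165423 - 69303) + 135883)*(361095 - 456763) = (96120 + 135883)*(-95668) = 232003*(-95668) = -22195263004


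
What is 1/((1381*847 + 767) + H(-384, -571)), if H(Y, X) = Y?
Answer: 1/1170090 ≈ 8.5463e-7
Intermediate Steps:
1/((1381*847 + 767) + H(-384, -571)) = 1/((1381*847 + 767) - 384) = 1/((1169707 + 767) - 384) = 1/(1170474 - 384) = 1/1170090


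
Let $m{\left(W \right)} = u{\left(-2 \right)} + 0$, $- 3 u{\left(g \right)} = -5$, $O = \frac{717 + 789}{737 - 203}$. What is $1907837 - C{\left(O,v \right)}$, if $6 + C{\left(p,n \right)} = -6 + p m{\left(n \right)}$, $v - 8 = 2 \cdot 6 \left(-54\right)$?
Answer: $\frac{509394428}{267} \approx 1.9078 \cdot 10^{6}$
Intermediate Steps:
$O = \frac{251}{89}$ ($O = \frac{1506}{534} = 1506 \cdot \frac{1}{534} = \frac{251}{89} \approx 2.8202$)
$u{\left(g \right)} = \frac{5}{3}$ ($u{\left(g \right)} = \left(- \frac{1}{3}\right) \left(-5\right) = \frac{5}{3}$)
$v = -640$ ($v = 8 + 2 \cdot 6 \left(-54\right) = 8 + 12 \left(-54\right) = 8 - 648 = -640$)
$m{\left(W \right)} = \frac{5}{3}$ ($m{\left(W \right)} = \frac{5}{3} + 0 = \frac{5}{3}$)
$C{\left(p,n \right)} = -12 + \frac{5 p}{3}$ ($C{\left(p,n \right)} = -6 + \left(-6 + p \frac{5}{3}\right) = -6 + \left(-6 + \frac{5 p}{3}\right) = -12 + \frac{5 p}{3}$)
$1907837 - C{\left(O,v \right)} = 1907837 - \left(-12 + \frac{5}{3} \cdot \frac{251}{89}\right) = 1907837 - \left(-12 + \frac{1255}{267}\right) = 1907837 - - \frac{1949}{267} = 1907837 + \frac{1949}{267} = \frac{509394428}{267}$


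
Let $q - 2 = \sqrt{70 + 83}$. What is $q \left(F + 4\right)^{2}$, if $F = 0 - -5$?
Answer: $162 + 243 \sqrt{17} \approx 1163.9$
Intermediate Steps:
$F = 5$ ($F = 0 + 5 = 5$)
$q = 2 + 3 \sqrt{17}$ ($q = 2 + \sqrt{70 + 83} = 2 + \sqrt{153} = 2 + 3 \sqrt{17} \approx 14.369$)
$q \left(F + 4\right)^{2} = \left(2 + 3 \sqrt{17}\right) \left(5 + 4\right)^{2} = \left(2 + 3 \sqrt{17}\right) 9^{2} = \left(2 + 3 \sqrt{17}\right) 81 = 162 + 243 \sqrt{17}$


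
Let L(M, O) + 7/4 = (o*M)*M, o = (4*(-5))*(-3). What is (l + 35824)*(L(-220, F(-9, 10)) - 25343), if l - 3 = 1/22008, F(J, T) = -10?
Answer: 3026351823533719/29344 ≈ 1.0313e+11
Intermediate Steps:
o = 60 (o = -20*(-3) = 60)
l = 66025/22008 (l = 3 + 1/22008 = 66025/22008 ≈ 3.0000)
L(M, O) = -7/4 + 60*M² (L(M, O) = -7/4 + (60*M)*M = -7/4 + 60*M²)
(l + 35824)*(L(-220, F(-9, 10)) - 25343) = (66025/22008 + 35824)*((-7/4 + 60*(-220)²) - 25343) = 788480617*((-7/4 + 60*48400) - 25343)/22008 = 788480617*((-7/4 + 2904000) - 25343)/22008 = 788480617*(11615993/4 - 25343)/22008 = (788480617/22008)*(11514621/4) = 3026351823533719/29344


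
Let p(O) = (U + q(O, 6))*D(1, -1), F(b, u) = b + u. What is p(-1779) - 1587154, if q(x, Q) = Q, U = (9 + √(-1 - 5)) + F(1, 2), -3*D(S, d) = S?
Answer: -1587160 - I*√6/3 ≈ -1.5872e+6 - 0.8165*I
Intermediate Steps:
D(S, d) = -S/3
U = 12 + I*√6 (U = (9 + √(-1 - 5)) + (1 + 2) = (9 + √(-6)) + 3 = (9 + I*√6) + 3 = 12 + I*√6 ≈ 12.0 + 2.4495*I)
p(O) = -6 - I*√6/3 (p(O) = ((12 + I*√6) + 6)*(-⅓*1) = (18 + I*√6)*(-⅓) = -6 - I*√6/3)
p(-1779) - 1587154 = (-6 - I*√6/3) - 1587154 = -1587160 - I*√6/3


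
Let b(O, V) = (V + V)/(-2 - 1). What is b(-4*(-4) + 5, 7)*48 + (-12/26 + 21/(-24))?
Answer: -23435/104 ≈ -225.34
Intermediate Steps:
b(O, V) = -2*V/3 (b(O, V) = (2*V)/(-3) = (2*V)*(-⅓) = -2*V/3)
b(-4*(-4) + 5, 7)*48 + (-12/26 + 21/(-24)) = -⅔*7*48 + (-12/26 + 21/(-24)) = -14/3*48 + (-12*1/26 + 21*(-1/24)) = -224 + (-6/13 - 7/8) = -224 - 139/104 = -23435/104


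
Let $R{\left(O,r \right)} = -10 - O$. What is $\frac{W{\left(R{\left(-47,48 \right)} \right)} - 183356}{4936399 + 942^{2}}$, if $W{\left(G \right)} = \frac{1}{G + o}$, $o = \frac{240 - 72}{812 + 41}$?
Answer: $- \frac{5817701671}{184782176227} \approx -0.031484$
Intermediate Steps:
$o = \frac{168}{853} \approx 0.19695$
$W{\left(G \right)} = \frac{1}{\frac{168}{853} + G}$ ($W{\left(G \right)} = \frac{1}{G + \frac{168}{853}} = \frac{1}{\frac{168}{853} + G}$)
$\frac{W{\left(R{\left(-47,48 \right)} \right)} - 183356}{4936399 + 942^{2}} = \frac{\frac{853}{168 + 853 \left(-10 - -47\right)} - 183356}{4936399 + 942^{2}} = \frac{\frac{853}{168 + 853 \left(-10 + 47\right)} - 183356}{4936399 + 887364} = \frac{\frac{853}{168 + 853 \cdot 37} - 183356}{5823763} = \left(\frac{853}{168 + 31561} - 183356\right) \frac{1}{5823763} = \left(\frac{853}{31729} - 183356\right) \frac{1}{5823763} = \left(- \frac{5817701671}{31729}\right) \frac{1}{5823763} = - \frac{5817701671}{184782176227}$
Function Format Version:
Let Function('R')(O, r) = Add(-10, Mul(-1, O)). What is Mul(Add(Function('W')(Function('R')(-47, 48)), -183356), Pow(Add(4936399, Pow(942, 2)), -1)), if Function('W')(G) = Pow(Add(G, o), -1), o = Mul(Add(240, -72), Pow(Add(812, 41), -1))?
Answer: Rational(-5817701671, 184782176227) ≈ -0.031484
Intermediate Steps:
o = Rational(168, 853) (o = Mul(168, Pow(853, -1)) = Mul(168, Rational(1, 853)) = Rational(168, 853) ≈ 0.19695)
Function('W')(G) = Pow(Add(Rational(168, 853), G), -1) (Function('W')(G) = Pow(Add(G, Rational(168, 853)), -1) = Pow(Add(Rational(168, 853), G), -1))
Mul(Add(Function('W')(Function('R')(-47, 48)), -183356), Pow(Add(4936399, Pow(942, 2)), -1)) = Mul(Add(Mul(853, Pow(Add(168, Mul(853, Add(-10, Mul(-1, -47)))), -1)), -183356), Pow(Add(4936399, Pow(942, 2)), -1)) = Mul(Add(Mul(853, Pow(Add(168, Mul(853, Add(-10, 47))), -1)), -183356), Pow(Add(4936399, 887364), -1)) = Mul(Add(Mul(853, Pow(Add(168, Mul(853, 37)), -1)), -183356), Pow(5823763, -1)) = Mul(Add(Mul(853, Pow(Add(168, 31561), -1)), -183356), Rational(1, 5823763)) = Mul(Add(Mul(853, Pow(31729, -1)), -183356), Rational(1, 5823763)) = Mul(Add(Mul(853, Rational(1, 31729)), -183356), Rational(1, 5823763)) = Mul(Add(Rational(853, 31729), -183356), Rational(1, 5823763)) = Mul(Rational(-5817701671, 31729), Rational(1, 5823763)) = Rational(-5817701671, 184782176227)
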